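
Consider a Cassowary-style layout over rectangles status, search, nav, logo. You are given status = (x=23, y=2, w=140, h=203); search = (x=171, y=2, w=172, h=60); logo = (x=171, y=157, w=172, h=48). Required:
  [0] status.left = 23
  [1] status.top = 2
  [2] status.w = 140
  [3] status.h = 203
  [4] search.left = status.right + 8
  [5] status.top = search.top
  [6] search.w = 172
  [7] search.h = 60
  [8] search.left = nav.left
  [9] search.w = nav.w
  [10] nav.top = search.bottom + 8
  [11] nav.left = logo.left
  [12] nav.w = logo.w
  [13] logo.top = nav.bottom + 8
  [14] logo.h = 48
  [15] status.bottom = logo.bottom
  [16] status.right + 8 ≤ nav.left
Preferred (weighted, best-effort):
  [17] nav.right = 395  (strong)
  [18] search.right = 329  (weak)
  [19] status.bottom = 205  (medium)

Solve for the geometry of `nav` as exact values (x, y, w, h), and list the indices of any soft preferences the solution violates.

nav = (x=171, y=70, w=172, h=79)
violated soft preferences: 17, 18

1. nav.x = 171  [search.left = nav.left]
2. nav.w = 172  [search.w = nav.w]
3. nav.y = 70  [nav.top = search.bottom + 8]
4. nav.h = 79  [logo.top = nav.bottom + 8]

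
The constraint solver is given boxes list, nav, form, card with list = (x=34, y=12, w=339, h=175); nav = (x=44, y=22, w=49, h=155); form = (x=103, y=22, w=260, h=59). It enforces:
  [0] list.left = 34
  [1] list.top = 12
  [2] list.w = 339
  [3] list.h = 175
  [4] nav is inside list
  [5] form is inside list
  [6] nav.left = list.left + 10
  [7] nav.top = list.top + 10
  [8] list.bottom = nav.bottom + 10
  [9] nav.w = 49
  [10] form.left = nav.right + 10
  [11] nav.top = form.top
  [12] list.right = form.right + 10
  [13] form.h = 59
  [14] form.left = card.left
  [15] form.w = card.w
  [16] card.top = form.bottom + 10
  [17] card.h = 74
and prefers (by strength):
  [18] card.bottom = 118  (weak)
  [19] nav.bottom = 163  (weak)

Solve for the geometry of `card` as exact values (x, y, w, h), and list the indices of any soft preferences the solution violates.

1. card.x = 103  [form.left = card.left]
2. card.w = 260  [form.w = card.w]
3. card.y = 91  [card.top = form.bottom + 10]
4. card.h = 74  [card.h = 74]

card = (x=103, y=91, w=260, h=74)
violated soft preferences: 18, 19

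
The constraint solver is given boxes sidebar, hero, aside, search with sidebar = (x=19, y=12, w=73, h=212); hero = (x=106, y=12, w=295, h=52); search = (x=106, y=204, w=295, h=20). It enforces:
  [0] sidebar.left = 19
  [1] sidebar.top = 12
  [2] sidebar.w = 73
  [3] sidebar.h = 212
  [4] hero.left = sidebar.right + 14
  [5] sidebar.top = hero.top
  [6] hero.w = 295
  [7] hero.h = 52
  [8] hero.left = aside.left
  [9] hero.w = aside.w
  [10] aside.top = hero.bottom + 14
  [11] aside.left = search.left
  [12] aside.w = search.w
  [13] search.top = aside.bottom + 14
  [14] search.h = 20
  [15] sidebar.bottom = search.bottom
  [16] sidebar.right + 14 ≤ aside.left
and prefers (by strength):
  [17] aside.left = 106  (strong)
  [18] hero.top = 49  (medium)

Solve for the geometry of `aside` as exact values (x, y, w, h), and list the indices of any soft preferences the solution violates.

1. aside.x = 106  [hero.left = aside.left]
2. aside.w = 295  [hero.w = aside.w]
3. aside.y = 78  [aside.top = hero.bottom + 14]
4. aside.h = 112  [search.top = aside.bottom + 14]

aside = (x=106, y=78, w=295, h=112)
violated soft preferences: 18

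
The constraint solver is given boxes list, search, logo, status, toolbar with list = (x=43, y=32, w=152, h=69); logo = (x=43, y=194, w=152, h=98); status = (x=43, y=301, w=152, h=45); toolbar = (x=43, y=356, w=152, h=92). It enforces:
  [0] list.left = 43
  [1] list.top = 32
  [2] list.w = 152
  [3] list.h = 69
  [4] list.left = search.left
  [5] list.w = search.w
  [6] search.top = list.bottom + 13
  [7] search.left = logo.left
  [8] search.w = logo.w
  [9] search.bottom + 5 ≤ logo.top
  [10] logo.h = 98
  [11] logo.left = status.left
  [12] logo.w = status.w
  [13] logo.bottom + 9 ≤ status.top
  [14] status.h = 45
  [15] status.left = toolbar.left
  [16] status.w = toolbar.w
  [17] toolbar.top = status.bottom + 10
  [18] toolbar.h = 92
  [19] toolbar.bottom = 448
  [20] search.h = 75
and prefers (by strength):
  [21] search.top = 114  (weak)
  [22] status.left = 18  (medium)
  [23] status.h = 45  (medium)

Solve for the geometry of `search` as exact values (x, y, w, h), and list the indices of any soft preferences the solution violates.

search = (x=43, y=114, w=152, h=75)
violated soft preferences: 22

1. search.x = 43  [list.left = search.left]
2. search.w = 152  [list.w = search.w]
3. search.y = 114  [search.top = list.bottom + 13]
4. search.h = 75  [search.h = 75]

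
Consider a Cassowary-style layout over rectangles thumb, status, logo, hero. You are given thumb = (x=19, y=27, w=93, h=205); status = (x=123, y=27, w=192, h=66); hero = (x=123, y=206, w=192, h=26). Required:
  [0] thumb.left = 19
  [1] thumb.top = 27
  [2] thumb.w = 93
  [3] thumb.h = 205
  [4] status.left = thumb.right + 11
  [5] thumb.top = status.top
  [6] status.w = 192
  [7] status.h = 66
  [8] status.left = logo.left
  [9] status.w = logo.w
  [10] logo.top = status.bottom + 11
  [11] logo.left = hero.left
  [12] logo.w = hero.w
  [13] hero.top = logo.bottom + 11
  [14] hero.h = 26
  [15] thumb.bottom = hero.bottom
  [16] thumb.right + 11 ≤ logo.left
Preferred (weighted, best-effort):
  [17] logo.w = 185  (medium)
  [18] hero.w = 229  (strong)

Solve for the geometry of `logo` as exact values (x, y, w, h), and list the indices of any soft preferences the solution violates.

logo = (x=123, y=104, w=192, h=91)
violated soft preferences: 17, 18

1. logo.x = 123  [status.left = logo.left]
2. logo.w = 192  [status.w = logo.w]
3. logo.y = 104  [logo.top = status.bottom + 11]
4. logo.h = 91  [hero.top = logo.bottom + 11]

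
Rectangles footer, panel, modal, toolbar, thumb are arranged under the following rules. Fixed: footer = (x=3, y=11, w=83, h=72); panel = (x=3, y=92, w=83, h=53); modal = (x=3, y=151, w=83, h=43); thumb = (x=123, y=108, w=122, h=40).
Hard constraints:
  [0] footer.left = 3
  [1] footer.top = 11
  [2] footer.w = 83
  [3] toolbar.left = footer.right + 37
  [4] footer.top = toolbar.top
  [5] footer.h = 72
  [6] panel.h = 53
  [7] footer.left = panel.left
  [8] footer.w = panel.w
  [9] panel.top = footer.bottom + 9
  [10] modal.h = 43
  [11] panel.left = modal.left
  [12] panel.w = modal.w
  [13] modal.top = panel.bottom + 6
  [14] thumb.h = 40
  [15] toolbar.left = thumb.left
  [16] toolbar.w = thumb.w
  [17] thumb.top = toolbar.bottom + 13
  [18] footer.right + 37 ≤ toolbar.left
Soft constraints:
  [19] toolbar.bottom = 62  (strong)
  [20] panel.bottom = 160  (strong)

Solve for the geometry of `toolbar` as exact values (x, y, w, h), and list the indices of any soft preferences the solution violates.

toolbar = (x=123, y=11, w=122, h=84)
violated soft preferences: 19, 20

1. toolbar.x = 123  [toolbar.left = footer.right + 37]
2. toolbar.y = 11  [footer.top = toolbar.top]
3. toolbar.w = 122  [toolbar.w = thumb.w]
4. toolbar.h = 84  [thumb.top = toolbar.bottom + 13]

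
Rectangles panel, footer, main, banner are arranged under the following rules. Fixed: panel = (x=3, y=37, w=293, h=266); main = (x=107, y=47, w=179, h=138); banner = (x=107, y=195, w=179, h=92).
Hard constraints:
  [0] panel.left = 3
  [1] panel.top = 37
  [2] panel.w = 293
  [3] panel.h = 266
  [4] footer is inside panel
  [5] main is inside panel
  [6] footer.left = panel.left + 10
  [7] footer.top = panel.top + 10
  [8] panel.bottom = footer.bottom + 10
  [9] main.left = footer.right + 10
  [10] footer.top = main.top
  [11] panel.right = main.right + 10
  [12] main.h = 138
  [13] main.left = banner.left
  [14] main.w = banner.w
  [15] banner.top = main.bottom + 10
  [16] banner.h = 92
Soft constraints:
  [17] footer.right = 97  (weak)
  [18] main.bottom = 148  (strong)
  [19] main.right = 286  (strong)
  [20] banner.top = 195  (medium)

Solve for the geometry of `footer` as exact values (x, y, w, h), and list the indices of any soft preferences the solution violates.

1. footer.x = 13  [footer.left = panel.left + 10]
2. footer.y = 47  [footer.top = panel.top + 10]
3. footer.h = 246  [panel.bottom = footer.bottom + 10]
4. footer.w = 84  [main.left = footer.right + 10]

footer = (x=13, y=47, w=84, h=246)
violated soft preferences: 18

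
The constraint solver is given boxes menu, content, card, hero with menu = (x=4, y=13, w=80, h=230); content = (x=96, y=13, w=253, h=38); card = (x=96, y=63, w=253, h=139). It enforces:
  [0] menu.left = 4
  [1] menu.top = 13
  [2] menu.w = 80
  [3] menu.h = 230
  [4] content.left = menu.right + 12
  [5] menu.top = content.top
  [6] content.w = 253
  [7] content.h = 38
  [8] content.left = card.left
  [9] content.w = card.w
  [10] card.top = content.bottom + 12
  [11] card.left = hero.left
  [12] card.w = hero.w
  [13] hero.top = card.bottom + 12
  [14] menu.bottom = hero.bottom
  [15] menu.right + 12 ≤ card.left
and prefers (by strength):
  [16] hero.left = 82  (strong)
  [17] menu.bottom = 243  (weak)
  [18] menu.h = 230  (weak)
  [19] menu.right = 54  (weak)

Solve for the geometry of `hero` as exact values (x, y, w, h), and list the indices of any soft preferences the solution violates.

hero = (x=96, y=214, w=253, h=29)
violated soft preferences: 16, 19

1. hero.x = 96  [card.left = hero.left]
2. hero.w = 253  [card.w = hero.w]
3. hero.y = 214  [hero.top = card.bottom + 12]
4. hero.h = 29  [menu.bottom = hero.bottom]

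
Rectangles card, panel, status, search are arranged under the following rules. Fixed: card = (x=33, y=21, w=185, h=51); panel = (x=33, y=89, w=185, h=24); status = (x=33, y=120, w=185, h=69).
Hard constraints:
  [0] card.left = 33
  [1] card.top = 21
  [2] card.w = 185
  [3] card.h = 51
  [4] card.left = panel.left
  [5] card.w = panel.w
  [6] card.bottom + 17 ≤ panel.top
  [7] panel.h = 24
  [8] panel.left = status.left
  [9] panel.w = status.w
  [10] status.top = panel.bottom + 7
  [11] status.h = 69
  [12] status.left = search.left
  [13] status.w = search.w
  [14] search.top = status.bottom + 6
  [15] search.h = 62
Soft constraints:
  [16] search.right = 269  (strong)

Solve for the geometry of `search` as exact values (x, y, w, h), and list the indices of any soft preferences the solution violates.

1. search.x = 33  [status.left = search.left]
2. search.w = 185  [status.w = search.w]
3. search.y = 195  [search.top = status.bottom + 6]
4. search.h = 62  [search.h = 62]

search = (x=33, y=195, w=185, h=62)
violated soft preferences: 16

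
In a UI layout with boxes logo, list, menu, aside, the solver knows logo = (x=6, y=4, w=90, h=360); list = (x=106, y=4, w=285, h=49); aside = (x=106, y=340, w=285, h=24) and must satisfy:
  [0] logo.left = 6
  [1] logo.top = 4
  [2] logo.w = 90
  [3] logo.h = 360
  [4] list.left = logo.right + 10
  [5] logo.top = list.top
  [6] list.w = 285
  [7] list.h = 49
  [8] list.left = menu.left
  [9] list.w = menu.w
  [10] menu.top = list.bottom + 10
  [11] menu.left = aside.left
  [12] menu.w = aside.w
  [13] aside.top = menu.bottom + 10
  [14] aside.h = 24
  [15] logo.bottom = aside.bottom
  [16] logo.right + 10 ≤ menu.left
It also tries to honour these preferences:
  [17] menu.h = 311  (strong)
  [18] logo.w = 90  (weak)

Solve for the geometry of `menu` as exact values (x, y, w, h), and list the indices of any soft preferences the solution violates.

menu = (x=106, y=63, w=285, h=267)
violated soft preferences: 17

1. menu.x = 106  [list.left = menu.left]
2. menu.w = 285  [list.w = menu.w]
3. menu.y = 63  [menu.top = list.bottom + 10]
4. menu.h = 267  [aside.top = menu.bottom + 10]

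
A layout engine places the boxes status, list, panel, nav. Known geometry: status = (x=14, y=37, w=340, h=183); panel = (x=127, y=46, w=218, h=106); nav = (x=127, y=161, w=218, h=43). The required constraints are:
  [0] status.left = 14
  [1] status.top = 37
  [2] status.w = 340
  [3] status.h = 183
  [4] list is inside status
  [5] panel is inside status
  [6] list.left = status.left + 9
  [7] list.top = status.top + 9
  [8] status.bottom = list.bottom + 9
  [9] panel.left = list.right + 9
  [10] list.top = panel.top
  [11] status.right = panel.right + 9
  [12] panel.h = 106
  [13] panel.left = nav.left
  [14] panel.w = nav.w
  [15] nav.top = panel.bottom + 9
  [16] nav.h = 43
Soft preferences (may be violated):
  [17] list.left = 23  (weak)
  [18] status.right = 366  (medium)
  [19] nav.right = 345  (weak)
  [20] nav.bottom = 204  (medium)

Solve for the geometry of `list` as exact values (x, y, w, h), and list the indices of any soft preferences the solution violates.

1. list.x = 23  [list.left = status.left + 9]
2. list.y = 46  [list.top = status.top + 9]
3. list.h = 165  [status.bottom = list.bottom + 9]
4. list.w = 95  [panel.left = list.right + 9]

list = (x=23, y=46, w=95, h=165)
violated soft preferences: 18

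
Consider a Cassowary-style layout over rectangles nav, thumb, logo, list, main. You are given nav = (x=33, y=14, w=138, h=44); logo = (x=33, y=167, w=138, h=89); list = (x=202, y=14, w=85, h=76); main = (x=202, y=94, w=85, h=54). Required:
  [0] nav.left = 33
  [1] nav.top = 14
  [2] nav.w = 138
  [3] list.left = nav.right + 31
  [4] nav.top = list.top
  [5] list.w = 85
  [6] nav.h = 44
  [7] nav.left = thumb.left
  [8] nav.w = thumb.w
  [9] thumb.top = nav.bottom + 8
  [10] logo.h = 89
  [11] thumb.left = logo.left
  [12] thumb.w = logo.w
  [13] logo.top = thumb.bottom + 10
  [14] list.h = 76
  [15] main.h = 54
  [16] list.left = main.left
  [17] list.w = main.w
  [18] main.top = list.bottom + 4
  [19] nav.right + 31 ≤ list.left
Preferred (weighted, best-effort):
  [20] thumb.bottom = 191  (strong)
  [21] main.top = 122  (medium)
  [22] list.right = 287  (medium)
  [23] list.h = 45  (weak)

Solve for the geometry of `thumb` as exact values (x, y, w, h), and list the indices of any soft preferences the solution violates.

1. thumb.x = 33  [nav.left = thumb.left]
2. thumb.w = 138  [nav.w = thumb.w]
3. thumb.y = 66  [thumb.top = nav.bottom + 8]
4. thumb.h = 91  [logo.top = thumb.bottom + 10]

thumb = (x=33, y=66, w=138, h=91)
violated soft preferences: 20, 21, 23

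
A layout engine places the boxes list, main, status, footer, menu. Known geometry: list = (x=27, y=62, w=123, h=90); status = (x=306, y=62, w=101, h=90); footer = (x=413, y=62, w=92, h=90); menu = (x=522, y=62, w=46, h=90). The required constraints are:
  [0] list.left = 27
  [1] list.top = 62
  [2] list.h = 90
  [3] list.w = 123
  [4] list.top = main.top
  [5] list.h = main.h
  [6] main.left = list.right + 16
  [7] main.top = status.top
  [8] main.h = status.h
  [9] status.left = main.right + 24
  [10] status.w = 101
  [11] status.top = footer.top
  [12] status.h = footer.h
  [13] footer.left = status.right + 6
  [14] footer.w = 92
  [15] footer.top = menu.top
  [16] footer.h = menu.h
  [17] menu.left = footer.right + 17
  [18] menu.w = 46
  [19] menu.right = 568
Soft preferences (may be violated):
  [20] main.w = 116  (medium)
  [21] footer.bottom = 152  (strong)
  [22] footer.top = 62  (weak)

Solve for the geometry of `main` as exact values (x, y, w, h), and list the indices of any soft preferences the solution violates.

main = (x=166, y=62, w=116, h=90)
violated soft preferences: none

1. main.y = 62  [list.top = main.top]
2. main.h = 90  [list.h = main.h]
3. main.x = 166  [main.left = list.right + 16]
4. main.w = 116  [status.left = main.right + 24]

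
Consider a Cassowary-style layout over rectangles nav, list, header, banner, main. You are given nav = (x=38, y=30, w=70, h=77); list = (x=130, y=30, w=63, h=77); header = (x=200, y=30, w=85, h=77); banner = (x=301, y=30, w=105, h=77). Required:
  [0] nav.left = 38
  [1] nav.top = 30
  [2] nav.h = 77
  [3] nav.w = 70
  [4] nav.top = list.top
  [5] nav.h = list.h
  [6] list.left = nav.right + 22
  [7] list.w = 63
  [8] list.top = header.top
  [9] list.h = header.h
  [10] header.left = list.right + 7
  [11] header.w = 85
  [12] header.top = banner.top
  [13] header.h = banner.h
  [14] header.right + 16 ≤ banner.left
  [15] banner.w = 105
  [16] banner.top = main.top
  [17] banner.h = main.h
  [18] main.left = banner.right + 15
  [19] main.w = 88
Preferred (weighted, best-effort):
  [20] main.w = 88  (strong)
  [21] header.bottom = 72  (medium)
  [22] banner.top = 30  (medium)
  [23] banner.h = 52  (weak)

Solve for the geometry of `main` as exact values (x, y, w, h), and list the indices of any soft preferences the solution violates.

1. main.y = 30  [banner.top = main.top]
2. main.h = 77  [banner.h = main.h]
3. main.x = 421  [main.left = banner.right + 15]
4. main.w = 88  [main.w = 88]

main = (x=421, y=30, w=88, h=77)
violated soft preferences: 21, 23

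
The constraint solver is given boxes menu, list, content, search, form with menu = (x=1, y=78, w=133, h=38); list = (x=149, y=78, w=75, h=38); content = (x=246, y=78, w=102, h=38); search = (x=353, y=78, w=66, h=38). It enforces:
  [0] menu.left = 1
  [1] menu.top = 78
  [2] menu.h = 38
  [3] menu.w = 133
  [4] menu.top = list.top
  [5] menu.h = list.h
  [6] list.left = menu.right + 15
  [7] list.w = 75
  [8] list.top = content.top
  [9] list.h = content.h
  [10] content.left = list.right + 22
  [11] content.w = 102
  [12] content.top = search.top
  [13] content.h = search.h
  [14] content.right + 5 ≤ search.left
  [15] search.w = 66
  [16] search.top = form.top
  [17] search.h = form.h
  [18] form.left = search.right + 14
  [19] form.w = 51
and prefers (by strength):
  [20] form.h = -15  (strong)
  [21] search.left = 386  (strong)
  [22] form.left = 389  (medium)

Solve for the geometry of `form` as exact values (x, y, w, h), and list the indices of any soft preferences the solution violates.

form = (x=433, y=78, w=51, h=38)
violated soft preferences: 20, 21, 22

1. form.y = 78  [search.top = form.top]
2. form.h = 38  [search.h = form.h]
3. form.x = 433  [form.left = search.right + 14]
4. form.w = 51  [form.w = 51]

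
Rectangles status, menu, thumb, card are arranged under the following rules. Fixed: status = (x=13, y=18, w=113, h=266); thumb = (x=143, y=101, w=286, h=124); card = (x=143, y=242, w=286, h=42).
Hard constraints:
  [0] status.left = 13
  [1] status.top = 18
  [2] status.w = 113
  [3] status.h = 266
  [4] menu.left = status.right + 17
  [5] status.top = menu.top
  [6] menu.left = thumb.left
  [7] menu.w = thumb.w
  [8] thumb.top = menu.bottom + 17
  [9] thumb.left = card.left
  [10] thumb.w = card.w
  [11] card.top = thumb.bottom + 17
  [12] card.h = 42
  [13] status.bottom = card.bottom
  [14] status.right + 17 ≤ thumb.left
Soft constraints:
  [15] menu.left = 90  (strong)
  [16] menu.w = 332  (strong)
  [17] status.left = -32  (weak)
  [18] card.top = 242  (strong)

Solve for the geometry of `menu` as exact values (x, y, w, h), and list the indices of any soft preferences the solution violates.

menu = (x=143, y=18, w=286, h=66)
violated soft preferences: 15, 16, 17

1. menu.x = 143  [menu.left = status.right + 17]
2. menu.y = 18  [status.top = menu.top]
3. menu.w = 286  [menu.w = thumb.w]
4. menu.h = 66  [thumb.top = menu.bottom + 17]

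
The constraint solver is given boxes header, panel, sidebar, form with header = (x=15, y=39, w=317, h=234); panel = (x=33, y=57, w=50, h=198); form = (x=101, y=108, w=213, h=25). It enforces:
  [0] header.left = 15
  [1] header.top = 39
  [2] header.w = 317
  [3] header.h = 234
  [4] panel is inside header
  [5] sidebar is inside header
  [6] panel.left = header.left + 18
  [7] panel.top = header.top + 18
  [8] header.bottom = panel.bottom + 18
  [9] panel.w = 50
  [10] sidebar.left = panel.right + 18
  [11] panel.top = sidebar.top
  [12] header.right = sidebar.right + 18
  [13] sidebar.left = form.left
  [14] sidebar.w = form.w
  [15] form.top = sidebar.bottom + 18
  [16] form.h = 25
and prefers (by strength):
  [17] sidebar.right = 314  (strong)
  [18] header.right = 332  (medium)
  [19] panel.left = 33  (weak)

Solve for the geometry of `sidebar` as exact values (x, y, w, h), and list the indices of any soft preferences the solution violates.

1. sidebar.x = 101  [sidebar.left = panel.right + 18]
2. sidebar.y = 57  [panel.top = sidebar.top]
3. sidebar.w = 213  [header.right = sidebar.right + 18]
4. sidebar.h = 33  [form.top = sidebar.bottom + 18]

sidebar = (x=101, y=57, w=213, h=33)
violated soft preferences: none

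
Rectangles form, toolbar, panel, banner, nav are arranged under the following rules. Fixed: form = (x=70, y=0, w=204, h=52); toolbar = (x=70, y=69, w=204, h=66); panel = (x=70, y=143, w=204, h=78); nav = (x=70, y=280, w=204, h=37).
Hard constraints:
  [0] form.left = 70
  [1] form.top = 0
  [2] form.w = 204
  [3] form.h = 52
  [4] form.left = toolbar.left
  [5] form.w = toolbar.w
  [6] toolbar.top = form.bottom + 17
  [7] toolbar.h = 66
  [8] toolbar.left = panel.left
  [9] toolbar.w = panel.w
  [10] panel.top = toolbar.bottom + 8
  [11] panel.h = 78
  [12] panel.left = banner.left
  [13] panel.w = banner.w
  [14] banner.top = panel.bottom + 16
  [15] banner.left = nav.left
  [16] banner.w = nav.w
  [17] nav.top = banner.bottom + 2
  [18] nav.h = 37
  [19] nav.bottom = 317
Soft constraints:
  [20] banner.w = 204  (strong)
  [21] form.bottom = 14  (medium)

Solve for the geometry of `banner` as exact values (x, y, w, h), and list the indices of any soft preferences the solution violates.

1. banner.x = 70  [panel.left = banner.left]
2. banner.w = 204  [panel.w = banner.w]
3. banner.y = 237  [banner.top = panel.bottom + 16]
4. banner.h = 41  [nav.top = banner.bottom + 2]

banner = (x=70, y=237, w=204, h=41)
violated soft preferences: 21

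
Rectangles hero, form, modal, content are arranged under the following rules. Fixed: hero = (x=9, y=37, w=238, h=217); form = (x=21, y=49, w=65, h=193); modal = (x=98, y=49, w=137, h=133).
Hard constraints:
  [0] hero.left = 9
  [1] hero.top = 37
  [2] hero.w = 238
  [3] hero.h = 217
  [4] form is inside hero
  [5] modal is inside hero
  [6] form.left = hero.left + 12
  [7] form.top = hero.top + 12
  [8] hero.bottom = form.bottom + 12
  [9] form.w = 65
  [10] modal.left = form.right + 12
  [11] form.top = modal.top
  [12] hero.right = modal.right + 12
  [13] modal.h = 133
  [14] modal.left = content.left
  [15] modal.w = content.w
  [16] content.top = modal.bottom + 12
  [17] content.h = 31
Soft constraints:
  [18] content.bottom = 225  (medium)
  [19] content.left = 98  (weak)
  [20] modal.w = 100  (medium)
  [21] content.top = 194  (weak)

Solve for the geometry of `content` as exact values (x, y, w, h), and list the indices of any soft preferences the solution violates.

content = (x=98, y=194, w=137, h=31)
violated soft preferences: 20

1. content.x = 98  [modal.left = content.left]
2. content.w = 137  [modal.w = content.w]
3. content.y = 194  [content.top = modal.bottom + 12]
4. content.h = 31  [content.h = 31]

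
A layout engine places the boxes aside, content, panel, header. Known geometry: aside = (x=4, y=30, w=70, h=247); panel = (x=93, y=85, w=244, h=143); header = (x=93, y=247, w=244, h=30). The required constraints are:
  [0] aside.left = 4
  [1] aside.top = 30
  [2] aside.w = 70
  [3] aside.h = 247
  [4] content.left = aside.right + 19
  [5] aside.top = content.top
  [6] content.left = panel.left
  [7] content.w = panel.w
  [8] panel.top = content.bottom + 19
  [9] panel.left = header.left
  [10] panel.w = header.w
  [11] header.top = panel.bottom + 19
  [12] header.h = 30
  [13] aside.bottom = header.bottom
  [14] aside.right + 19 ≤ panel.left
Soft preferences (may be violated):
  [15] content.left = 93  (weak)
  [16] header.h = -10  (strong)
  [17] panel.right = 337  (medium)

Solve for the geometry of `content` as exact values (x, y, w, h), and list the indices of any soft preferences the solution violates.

content = (x=93, y=30, w=244, h=36)
violated soft preferences: 16

1. content.x = 93  [content.left = aside.right + 19]
2. content.y = 30  [aside.top = content.top]
3. content.w = 244  [content.w = panel.w]
4. content.h = 36  [panel.top = content.bottom + 19]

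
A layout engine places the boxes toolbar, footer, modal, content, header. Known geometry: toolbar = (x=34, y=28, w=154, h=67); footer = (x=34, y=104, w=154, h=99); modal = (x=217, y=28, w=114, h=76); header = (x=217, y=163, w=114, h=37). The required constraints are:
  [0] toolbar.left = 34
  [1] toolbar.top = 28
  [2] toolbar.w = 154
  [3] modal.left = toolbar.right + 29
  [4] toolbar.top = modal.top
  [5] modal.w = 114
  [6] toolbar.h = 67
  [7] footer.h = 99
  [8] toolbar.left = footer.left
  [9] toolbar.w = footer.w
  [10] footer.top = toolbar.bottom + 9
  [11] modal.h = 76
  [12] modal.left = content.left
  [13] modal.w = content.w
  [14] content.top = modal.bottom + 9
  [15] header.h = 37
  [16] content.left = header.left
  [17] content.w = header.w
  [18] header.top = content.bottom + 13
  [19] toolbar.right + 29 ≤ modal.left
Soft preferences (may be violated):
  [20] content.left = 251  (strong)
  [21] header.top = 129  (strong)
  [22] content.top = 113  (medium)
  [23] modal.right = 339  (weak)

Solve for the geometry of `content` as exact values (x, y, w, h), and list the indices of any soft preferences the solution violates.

1. content.x = 217  [modal.left = content.left]
2. content.w = 114  [modal.w = content.w]
3. content.y = 113  [content.top = modal.bottom + 9]
4. content.h = 37  [header.top = content.bottom + 13]

content = (x=217, y=113, w=114, h=37)
violated soft preferences: 20, 21, 23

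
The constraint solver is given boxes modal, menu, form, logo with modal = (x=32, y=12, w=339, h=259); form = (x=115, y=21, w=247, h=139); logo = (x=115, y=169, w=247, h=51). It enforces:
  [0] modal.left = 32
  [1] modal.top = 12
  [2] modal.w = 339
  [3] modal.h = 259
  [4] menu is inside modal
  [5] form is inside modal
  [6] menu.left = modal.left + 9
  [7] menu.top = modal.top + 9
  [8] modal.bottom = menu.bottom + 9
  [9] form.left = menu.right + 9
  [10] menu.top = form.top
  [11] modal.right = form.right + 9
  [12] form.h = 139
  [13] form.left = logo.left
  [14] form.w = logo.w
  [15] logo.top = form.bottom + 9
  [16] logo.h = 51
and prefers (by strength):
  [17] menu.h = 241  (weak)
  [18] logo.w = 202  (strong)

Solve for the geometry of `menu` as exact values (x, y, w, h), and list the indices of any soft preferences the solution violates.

menu = (x=41, y=21, w=65, h=241)
violated soft preferences: 18

1. menu.x = 41  [menu.left = modal.left + 9]
2. menu.y = 21  [menu.top = modal.top + 9]
3. menu.h = 241  [modal.bottom = menu.bottom + 9]
4. menu.w = 65  [form.left = menu.right + 9]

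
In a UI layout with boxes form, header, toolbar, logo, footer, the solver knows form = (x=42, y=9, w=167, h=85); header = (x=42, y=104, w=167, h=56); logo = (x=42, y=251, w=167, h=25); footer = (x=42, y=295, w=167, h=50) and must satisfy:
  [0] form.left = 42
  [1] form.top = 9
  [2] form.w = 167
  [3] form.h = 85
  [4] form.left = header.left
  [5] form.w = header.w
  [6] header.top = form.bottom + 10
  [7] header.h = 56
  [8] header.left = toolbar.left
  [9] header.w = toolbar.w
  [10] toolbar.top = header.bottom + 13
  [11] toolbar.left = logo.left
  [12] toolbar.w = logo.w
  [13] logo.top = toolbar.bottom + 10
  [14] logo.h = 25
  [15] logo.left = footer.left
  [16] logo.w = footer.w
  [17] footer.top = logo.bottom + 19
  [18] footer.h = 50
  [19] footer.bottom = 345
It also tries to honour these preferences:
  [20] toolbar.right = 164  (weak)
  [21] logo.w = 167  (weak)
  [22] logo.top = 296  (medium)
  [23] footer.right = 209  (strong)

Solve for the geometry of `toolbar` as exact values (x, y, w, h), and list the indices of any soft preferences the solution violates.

1. toolbar.x = 42  [header.left = toolbar.left]
2. toolbar.w = 167  [header.w = toolbar.w]
3. toolbar.y = 173  [toolbar.top = header.bottom + 13]
4. toolbar.h = 68  [logo.top = toolbar.bottom + 10]

toolbar = (x=42, y=173, w=167, h=68)
violated soft preferences: 20, 22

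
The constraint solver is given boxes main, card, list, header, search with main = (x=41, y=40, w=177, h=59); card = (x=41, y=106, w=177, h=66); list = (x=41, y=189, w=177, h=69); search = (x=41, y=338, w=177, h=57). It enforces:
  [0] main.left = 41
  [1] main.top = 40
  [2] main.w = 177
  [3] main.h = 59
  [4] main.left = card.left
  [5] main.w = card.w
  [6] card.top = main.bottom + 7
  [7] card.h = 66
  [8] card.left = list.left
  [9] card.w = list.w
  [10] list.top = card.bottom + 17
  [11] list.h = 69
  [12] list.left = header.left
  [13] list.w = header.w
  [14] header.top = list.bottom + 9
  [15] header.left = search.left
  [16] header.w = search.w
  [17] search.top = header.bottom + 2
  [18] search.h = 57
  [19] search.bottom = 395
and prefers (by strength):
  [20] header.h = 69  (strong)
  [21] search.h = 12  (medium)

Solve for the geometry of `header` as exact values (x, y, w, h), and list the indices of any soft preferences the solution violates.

header = (x=41, y=267, w=177, h=69)
violated soft preferences: 21

1. header.x = 41  [list.left = header.left]
2. header.w = 177  [list.w = header.w]
3. header.y = 267  [header.top = list.bottom + 9]
4. header.h = 69  [search.top = header.bottom + 2]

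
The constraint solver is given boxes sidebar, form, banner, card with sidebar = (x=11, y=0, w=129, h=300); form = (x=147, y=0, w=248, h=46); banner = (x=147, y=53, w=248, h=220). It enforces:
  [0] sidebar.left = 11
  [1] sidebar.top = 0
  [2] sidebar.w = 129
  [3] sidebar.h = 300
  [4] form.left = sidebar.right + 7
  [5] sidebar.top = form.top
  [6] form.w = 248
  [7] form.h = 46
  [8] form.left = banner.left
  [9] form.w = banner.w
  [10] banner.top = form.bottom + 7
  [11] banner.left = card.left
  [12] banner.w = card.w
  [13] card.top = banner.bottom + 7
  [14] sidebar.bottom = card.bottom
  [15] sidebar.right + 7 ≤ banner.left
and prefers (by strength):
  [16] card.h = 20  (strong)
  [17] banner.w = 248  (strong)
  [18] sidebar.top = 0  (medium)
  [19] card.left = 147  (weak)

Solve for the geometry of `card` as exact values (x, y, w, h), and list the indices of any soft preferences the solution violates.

1. card.x = 147  [banner.left = card.left]
2. card.w = 248  [banner.w = card.w]
3. card.y = 280  [card.top = banner.bottom + 7]
4. card.h = 20  [sidebar.bottom = card.bottom]

card = (x=147, y=280, w=248, h=20)
violated soft preferences: none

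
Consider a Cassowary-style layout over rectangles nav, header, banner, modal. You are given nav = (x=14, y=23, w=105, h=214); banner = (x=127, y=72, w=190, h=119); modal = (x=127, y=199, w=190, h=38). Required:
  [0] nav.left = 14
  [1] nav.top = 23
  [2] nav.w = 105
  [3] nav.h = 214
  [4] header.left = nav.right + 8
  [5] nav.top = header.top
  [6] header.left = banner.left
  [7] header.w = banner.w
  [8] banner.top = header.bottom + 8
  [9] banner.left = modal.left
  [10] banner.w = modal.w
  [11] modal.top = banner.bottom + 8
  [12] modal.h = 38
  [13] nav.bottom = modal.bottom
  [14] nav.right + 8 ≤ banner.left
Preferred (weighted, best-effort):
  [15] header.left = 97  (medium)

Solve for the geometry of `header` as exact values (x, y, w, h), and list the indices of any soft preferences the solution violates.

1. header.x = 127  [header.left = nav.right + 8]
2. header.y = 23  [nav.top = header.top]
3. header.w = 190  [header.w = banner.w]
4. header.h = 41  [banner.top = header.bottom + 8]

header = (x=127, y=23, w=190, h=41)
violated soft preferences: 15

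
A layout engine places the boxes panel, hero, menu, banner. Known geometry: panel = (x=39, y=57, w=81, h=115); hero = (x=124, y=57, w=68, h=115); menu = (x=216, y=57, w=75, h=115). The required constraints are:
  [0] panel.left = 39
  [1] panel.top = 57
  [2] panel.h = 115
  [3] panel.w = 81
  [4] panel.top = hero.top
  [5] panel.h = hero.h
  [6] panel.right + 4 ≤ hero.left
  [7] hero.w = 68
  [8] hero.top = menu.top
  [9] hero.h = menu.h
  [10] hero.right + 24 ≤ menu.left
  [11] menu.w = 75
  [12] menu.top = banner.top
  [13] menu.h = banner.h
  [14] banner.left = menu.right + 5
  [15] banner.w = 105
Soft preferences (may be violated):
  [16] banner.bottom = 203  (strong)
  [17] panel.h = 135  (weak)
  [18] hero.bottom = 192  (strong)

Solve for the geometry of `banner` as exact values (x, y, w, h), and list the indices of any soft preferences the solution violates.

banner = (x=296, y=57, w=105, h=115)
violated soft preferences: 16, 17, 18

1. banner.y = 57  [menu.top = banner.top]
2. banner.h = 115  [menu.h = banner.h]
3. banner.x = 296  [banner.left = menu.right + 5]
4. banner.w = 105  [banner.w = 105]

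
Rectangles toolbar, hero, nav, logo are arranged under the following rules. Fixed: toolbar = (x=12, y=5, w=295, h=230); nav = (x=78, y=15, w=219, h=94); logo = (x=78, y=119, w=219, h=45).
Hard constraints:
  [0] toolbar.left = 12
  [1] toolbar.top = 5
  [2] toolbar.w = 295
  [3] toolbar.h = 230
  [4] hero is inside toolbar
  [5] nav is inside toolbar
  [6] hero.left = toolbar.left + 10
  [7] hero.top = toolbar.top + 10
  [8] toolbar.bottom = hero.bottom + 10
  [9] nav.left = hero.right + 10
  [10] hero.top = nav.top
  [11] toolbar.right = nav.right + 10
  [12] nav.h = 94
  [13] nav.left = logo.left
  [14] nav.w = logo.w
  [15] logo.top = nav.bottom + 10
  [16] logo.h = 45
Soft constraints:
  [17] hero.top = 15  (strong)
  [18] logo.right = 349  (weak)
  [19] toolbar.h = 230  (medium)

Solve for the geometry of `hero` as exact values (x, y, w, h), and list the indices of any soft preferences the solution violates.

hero = (x=22, y=15, w=46, h=210)
violated soft preferences: 18

1. hero.x = 22  [hero.left = toolbar.left + 10]
2. hero.y = 15  [hero.top = toolbar.top + 10]
3. hero.h = 210  [toolbar.bottom = hero.bottom + 10]
4. hero.w = 46  [nav.left = hero.right + 10]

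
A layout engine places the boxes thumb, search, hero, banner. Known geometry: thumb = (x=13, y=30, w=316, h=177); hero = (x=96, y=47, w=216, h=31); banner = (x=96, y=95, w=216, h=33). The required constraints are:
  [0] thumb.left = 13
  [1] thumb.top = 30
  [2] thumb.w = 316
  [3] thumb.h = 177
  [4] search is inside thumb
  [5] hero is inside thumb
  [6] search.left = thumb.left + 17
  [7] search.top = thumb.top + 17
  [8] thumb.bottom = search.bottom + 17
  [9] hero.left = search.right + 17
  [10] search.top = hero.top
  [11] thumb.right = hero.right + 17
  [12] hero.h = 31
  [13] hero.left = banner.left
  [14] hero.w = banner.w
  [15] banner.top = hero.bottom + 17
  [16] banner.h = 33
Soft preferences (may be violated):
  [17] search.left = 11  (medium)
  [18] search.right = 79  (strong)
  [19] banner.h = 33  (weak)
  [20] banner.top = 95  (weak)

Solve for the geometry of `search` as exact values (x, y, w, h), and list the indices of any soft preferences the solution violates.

search = (x=30, y=47, w=49, h=143)
violated soft preferences: 17

1. search.x = 30  [search.left = thumb.left + 17]
2. search.y = 47  [search.top = thumb.top + 17]
3. search.h = 143  [thumb.bottom = search.bottom + 17]
4. search.w = 49  [hero.left = search.right + 17]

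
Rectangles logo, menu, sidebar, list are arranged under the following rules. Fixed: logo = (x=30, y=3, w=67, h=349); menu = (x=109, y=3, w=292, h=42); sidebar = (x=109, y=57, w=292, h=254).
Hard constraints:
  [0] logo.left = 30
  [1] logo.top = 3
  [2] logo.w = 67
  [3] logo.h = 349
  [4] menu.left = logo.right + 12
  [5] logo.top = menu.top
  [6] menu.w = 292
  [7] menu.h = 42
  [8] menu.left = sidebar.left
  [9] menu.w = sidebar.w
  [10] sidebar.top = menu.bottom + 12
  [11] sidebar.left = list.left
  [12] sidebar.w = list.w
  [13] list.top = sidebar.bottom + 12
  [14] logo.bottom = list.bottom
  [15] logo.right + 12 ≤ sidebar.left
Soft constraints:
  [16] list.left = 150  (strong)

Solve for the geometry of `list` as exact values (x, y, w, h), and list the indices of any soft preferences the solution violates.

1. list.x = 109  [sidebar.left = list.left]
2. list.w = 292  [sidebar.w = list.w]
3. list.y = 323  [list.top = sidebar.bottom + 12]
4. list.h = 29  [logo.bottom = list.bottom]

list = (x=109, y=323, w=292, h=29)
violated soft preferences: 16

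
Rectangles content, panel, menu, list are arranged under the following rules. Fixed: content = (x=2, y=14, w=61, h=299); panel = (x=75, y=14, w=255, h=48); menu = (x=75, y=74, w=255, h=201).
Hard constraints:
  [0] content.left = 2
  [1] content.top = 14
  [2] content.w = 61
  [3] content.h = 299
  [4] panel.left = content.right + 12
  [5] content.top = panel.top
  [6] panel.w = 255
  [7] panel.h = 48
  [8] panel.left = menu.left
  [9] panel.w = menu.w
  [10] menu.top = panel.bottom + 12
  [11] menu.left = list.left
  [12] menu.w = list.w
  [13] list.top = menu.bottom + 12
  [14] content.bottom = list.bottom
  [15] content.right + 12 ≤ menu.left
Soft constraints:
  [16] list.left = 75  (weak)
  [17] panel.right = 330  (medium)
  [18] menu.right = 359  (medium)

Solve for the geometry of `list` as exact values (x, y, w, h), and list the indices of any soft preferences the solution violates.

1. list.x = 75  [menu.left = list.left]
2. list.w = 255  [menu.w = list.w]
3. list.y = 287  [list.top = menu.bottom + 12]
4. list.h = 26  [content.bottom = list.bottom]

list = (x=75, y=287, w=255, h=26)
violated soft preferences: 18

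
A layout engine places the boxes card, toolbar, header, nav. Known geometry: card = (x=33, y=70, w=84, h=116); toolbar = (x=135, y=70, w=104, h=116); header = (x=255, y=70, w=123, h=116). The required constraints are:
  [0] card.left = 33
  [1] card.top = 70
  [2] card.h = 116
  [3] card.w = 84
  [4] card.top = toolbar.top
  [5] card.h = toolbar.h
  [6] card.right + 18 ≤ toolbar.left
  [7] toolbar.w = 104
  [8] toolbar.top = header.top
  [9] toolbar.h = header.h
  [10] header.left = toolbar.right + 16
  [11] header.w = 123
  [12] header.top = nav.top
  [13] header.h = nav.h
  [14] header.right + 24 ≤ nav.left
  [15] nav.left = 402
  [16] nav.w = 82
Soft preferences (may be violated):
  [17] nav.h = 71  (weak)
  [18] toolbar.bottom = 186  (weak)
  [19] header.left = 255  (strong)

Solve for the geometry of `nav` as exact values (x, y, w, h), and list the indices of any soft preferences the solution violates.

1. nav.y = 70  [header.top = nav.top]
2. nav.h = 116  [header.h = nav.h]
3. nav.x = 402  [nav.left = 402]
4. nav.w = 82  [nav.w = 82]

nav = (x=402, y=70, w=82, h=116)
violated soft preferences: 17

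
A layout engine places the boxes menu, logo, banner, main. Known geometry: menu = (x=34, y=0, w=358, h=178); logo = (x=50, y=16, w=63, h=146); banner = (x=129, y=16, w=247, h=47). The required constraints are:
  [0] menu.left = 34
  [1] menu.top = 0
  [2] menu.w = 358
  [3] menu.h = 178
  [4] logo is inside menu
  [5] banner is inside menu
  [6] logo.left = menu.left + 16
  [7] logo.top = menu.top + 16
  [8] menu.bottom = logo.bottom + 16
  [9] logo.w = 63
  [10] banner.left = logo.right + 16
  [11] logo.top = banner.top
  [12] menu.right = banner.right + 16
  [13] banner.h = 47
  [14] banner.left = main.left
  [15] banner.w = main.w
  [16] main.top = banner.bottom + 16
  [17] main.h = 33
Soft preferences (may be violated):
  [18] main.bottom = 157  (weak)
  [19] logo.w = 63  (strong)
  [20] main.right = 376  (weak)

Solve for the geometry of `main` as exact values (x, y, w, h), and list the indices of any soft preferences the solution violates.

1. main.x = 129  [banner.left = main.left]
2. main.w = 247  [banner.w = main.w]
3. main.y = 79  [main.top = banner.bottom + 16]
4. main.h = 33  [main.h = 33]

main = (x=129, y=79, w=247, h=33)
violated soft preferences: 18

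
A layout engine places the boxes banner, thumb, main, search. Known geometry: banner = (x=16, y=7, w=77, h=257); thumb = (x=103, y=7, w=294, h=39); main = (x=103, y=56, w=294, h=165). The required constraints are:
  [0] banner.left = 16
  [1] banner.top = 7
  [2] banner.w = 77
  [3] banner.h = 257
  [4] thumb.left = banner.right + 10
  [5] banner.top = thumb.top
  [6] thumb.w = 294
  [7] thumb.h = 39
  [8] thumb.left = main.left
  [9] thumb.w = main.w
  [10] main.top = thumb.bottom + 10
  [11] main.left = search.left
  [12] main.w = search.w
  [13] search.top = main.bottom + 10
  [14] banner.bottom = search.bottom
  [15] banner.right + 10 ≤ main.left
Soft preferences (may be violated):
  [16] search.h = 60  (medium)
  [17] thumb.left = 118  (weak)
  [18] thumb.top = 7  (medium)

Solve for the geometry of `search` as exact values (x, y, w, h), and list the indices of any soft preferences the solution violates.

1. search.x = 103  [main.left = search.left]
2. search.w = 294  [main.w = search.w]
3. search.y = 231  [search.top = main.bottom + 10]
4. search.h = 33  [banner.bottom = search.bottom]

search = (x=103, y=231, w=294, h=33)
violated soft preferences: 16, 17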